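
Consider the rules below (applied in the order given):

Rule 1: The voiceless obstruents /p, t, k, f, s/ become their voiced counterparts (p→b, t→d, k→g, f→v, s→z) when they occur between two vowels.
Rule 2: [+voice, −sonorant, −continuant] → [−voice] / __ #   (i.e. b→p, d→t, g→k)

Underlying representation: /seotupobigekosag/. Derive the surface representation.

Rule 1 (intervocalic voicing): /t/ is a voiceless obstruent between vowels /o/ and /u/, so it voices to [d]. /p/ is a voiceless obstruent between vowels /u/ and /o/, so it voices to [b]. /k/ is a voiceless obstruent between vowels /e/ and /o/, so it voices to [g]. /s/ is a voiceless obstruent between vowels /o/ and /a/, so it voices to [z]. /seotupobigekosag/ → seodubobigegozag.
Rule 2 (final devoicing): /g/ is a voiced stop in word-final position, so it devoices to [k]. /seodubobigegozag/ → seodubobigegozak.

seodubobigegozak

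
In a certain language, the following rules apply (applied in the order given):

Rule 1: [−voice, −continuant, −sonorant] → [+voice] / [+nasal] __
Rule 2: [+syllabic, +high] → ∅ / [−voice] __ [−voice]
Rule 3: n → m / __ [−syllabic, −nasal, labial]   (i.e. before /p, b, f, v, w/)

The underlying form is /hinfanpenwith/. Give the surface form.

himfambemwith

Rule 1 (post-nasal voicing): /p/ is a voiceless stop immediately after the nasal /n/, so it voices to [b]. /hinfanpenwith/ → hinfanbenwith.
Rule 2 (high vowel syncope): no segment meets the environment; /hinfanbenwith/ is unchanged.
Rule 3 (nasal place assimilation): /n/ precedes the labial consonant /f/, so it assimilates in place to [m]. /n/ precedes the labial consonant /b/, so it assimilates in place to [m]. /n/ precedes the labial consonant /w/, so it assimilates in place to [m]. /hinfanbenwith/ → himfambemwith.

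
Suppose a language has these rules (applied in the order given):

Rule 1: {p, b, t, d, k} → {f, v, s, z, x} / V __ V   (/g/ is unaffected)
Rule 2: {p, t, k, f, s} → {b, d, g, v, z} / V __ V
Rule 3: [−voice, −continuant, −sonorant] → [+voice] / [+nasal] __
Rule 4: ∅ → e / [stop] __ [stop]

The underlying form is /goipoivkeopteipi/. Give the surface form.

Rule 1 (intervocalic spirantization): /p/ is a stop between vowels /i/ and /o/, so it spirantizes to the fricative [f]. /p/ is a stop between vowels /i/ and /i/, so it spirantizes to the fricative [f]. /goipoivkeopteipi/ → goifoivkeopteifi.
Rule 2 (intervocalic voicing): /f/ is a voiceless obstruent between vowels /i/ and /o/, so it voices to [v]. /f/ is a voiceless obstruent between vowels /i/ and /i/, so it voices to [v]. /goifoivkeopteifi/ → goivoivkeopteivi.
Rule 3 (post-nasal voicing): no segment meets the environment; /goivoivkeopteivi/ is unchanged.
Rule 4 (stop-cluster e-epenthesis): /p/ and /t/ form a stop–stop cluster, so [e] is inserted between them. /goivoivkeopteivi/ → goivoivkeopeteivi.

goivoivkeopeteivi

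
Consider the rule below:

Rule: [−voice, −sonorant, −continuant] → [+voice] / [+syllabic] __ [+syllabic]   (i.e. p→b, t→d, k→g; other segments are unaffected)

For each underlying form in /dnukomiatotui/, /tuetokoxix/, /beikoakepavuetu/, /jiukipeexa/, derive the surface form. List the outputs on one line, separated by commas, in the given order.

/dnukomiatotui/: /k/ is a voiceless stop between vowels /u/ and /o/, so it voices to [g]. /t/ is a voiceless stop between vowels /a/ and /o/, so it voices to [d]. /t/ is a voiceless stop between vowels /o/ and /u/, so it voices to [d]. → [dnugomiadodui].
/tuetokoxix/: /t/ is a voiceless stop between vowels /e/ and /o/, so it voices to [d]. /k/ is a voiceless stop between vowels /o/ and /o/, so it voices to [g]. → [tuedogoxix].
/beikoakepavuetu/: /k/ is a voiceless stop between vowels /i/ and /o/, so it voices to [g]. /k/ is a voiceless stop between vowels /a/ and /e/, so it voices to [g]. /p/ is a voiceless stop between vowels /e/ and /a/, so it voices to [b]. /t/ is a voiceless stop between vowels /e/ and /u/, so it voices to [d]. → [beigoagebavuedu].
/jiukipeexa/: /k/ is a voiceless stop between vowels /u/ and /i/, so it voices to [g]. /p/ is a voiceless stop between vowels /i/ and /e/, so it voices to [b]. → [jiugibeexa].

dnugomiadodui, tuedogoxix, beigoagebavuedu, jiugibeexa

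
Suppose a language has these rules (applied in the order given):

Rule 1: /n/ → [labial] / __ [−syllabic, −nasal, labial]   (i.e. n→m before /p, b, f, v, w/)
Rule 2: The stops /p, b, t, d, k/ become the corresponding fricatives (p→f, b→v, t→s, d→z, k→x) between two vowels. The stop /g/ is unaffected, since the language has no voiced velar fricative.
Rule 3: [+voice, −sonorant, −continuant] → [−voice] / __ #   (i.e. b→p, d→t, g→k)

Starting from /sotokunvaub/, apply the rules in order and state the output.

Rule 1 (nasal place assimilation): /n/ precedes the labial consonant /v/, so it assimilates in place to [m]. /sotokunvaub/ → sotokumvaub.
Rule 2 (intervocalic spirantization): /t/ is a stop between vowels /o/ and /o/, so it spirantizes to the fricative [s]. /k/ is a stop between vowels /o/ and /u/, so it spirantizes to the fricative [x]. /sotokumvaub/ → sosoxumvaub.
Rule 3 (final devoicing): /b/ is a voiced stop in word-final position, so it devoices to [p]. /sosoxumvaub/ → sosoxumvaup.

sosoxumvaup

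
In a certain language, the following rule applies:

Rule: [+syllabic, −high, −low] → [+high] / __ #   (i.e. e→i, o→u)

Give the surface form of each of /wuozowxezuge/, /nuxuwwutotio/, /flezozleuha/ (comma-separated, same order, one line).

wuozowxezugi, nuxuwwutotiu, flezozleuha

/wuozowxezuge/: /e/ is a mid vowel in word-final position, so it raises to [i]. → [wuozowxezugi].
/nuxuwwutotio/: /o/ is a mid vowel in word-final position, so it raises to [u]. → [nuxuwwutotiu].
/flezozleuha/: the rule's environment is not met; surfaces unchanged as [flezozleuha].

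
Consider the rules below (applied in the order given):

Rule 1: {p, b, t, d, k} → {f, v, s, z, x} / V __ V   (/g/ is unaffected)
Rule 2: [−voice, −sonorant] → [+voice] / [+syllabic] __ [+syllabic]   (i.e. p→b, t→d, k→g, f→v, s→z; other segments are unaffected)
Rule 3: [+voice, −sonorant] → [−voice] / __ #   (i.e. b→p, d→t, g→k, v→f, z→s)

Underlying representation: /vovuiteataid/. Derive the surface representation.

vovuizeazait

Rule 1 (intervocalic spirantization): /t/ is a stop between vowels /i/ and /e/, so it spirantizes to the fricative [s]. /t/ is a stop between vowels /a/ and /a/, so it spirantizes to the fricative [s]. /vovuiteataid/ → vovuiseasaid.
Rule 2 (intervocalic voicing): /s/ is a voiceless obstruent between vowels /i/ and /e/, so it voices to [z]. /s/ is a voiceless obstruent between vowels /a/ and /a/, so it voices to [z]. /vovuiseasaid/ → vovuizeazaid.
Rule 3 (final devoicing): /d/ is a voiced obstruent in word-final position, so it devoices to [t]. /vovuizeazaid/ → vovuizeazait.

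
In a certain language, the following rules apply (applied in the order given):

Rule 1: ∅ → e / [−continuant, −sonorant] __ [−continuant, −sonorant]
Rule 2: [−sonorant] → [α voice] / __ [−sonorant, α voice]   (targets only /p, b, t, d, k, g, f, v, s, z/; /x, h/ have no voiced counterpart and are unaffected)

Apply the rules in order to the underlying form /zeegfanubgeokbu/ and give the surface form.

zeekfanubegeokebu

Rule 1 (stop-cluster e-epenthesis): /b/ and /g/ form a stop–stop cluster, so [e] is inserted between them. /k/ and /b/ form a stop–stop cluster, so [e] is inserted between them. /zeegfanubgeokbu/ → zeegfanubegeokebu.
Rule 2 (regressive voicing assimilation): /g/ precedes the voiceless obstruent /f/, so it devoices to [k] by assimilation. /zeegfanubegeokebu/ → zeekfanubegeokebu.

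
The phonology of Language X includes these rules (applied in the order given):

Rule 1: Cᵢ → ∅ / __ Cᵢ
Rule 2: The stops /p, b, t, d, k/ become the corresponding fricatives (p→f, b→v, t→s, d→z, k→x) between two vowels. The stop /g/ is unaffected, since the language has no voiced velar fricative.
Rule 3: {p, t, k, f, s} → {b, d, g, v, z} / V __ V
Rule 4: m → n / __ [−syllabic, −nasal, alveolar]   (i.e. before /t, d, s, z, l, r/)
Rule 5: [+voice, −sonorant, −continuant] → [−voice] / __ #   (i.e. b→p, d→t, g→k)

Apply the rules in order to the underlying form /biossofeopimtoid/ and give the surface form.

Rule 1 (degemination): /ss/ is a geminate; the first /s/ deletes. /biossofeopimtoid/ → biosofeopimtoid.
Rule 2 (intervocalic spirantization): /p/ is a stop between vowels /o/ and /i/, so it spirantizes to the fricative [f]. /biosofeopimtoid/ → biosofeofimtoid.
Rule 3 (intervocalic voicing): /s/ is a voiceless obstruent between vowels /o/ and /o/, so it voices to [z]. /f/ is a voiceless obstruent between vowels /o/ and /e/, so it voices to [v]. /f/ is a voiceless obstruent between vowels /o/ and /i/, so it voices to [v]. /biosofeofimtoid/ → biozoveovimtoid.
Rule 4 (nasal place assimilation): /m/ precedes the alveolar consonant /t/, so it assimilates in place to [n]. /biozoveovimtoid/ → biozoveovintoid.
Rule 5 (final devoicing): /d/ is a voiced stop in word-final position, so it devoices to [t]. /biozoveovintoid/ → biozoveovintoit.

biozoveovintoit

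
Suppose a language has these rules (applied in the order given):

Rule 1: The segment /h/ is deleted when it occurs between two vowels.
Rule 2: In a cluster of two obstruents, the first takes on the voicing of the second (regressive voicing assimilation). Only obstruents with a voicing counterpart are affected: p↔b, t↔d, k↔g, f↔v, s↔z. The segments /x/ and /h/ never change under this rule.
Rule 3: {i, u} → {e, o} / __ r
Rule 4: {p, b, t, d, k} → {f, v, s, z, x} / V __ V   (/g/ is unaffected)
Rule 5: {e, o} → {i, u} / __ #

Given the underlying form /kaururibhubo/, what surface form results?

kaororiphuvu

Rule 1 (intervocalic h-deletion): no segment meets the environment; /kaururibhubo/ is unchanged.
Rule 2 (regressive voicing assimilation): /b/ precedes the voiceless obstruent /h/, so it devoices to [p] by assimilation. /kaururibhubo/ → kaururiphubo.
Rule 3 (pre-rhotic lowering): /u/ is a high vowel immediately before /r/, so it lowers to [o]. /u/ is a high vowel immediately before /r/, so it lowers to [o]. /kaururiphubo/ → kaororiphubo.
Rule 4 (intervocalic spirantization): /b/ is a stop between vowels /u/ and /o/, so it spirantizes to the fricative [v]. /kaororiphubo/ → kaororiphuvo.
Rule 5 (final vowel raising): /o/ is a mid vowel in word-final position, so it raises to [u]. /kaororiphuvo/ → kaororiphuvu.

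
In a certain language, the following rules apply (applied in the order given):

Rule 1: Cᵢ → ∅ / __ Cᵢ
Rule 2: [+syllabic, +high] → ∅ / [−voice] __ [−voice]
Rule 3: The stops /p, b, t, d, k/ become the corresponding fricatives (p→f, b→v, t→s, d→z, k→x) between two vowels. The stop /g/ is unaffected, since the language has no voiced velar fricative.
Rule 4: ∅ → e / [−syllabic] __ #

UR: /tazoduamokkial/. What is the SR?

Rule 1 (degemination): /kk/ is a geminate; the first /k/ deletes. /tazoduamokkial/ → tazoduamokial.
Rule 2 (high vowel syncope): no segment meets the environment; /tazoduamokial/ is unchanged.
Rule 3 (intervocalic spirantization): /d/ is a stop between vowels /o/ and /u/, so it spirantizes to the fricative [z]. /k/ is a stop between vowels /o/ and /i/, so it spirantizes to the fricative [x]. /tazoduamokial/ → tazozuamoxial.
Rule 4 (final e-epenthesis): the form ends in the consonant /l/, so [e] is inserted word-finally. /tazozuamoxial/ → tazozuamoxiale.

tazozuamoxiale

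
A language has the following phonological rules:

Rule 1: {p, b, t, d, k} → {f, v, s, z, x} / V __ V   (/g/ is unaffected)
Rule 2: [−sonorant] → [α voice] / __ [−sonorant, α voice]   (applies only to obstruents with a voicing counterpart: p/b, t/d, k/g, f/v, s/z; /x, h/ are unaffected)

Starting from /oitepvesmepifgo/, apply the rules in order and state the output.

Rule 1 (intervocalic spirantization): /t/ is a stop between vowels /i/ and /e/, so it spirantizes to the fricative [s]. /p/ is a stop between vowels /e/ and /i/, so it spirantizes to the fricative [f]. /oitepvesmepifgo/ → oisepvesmefifgo.
Rule 2 (regressive voicing assimilation): /p/ precedes the voiced obstruent /v/, so it voices to [b] by assimilation. /f/ precedes the voiced obstruent /g/, so it voices to [v] by assimilation. /oisepvesmefifgo/ → oisebvesmefivgo.

oisebvesmefivgo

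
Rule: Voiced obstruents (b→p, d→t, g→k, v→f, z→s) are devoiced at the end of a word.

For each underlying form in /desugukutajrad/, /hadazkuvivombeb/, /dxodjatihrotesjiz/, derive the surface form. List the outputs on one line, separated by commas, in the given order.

desugukutajrat, hadazkuvivombep, dxodjatihrotesjis

/desugukutajrad/: /d/ is a voiced obstruent in word-final position, so it devoices to [t]. → [desugukutajrat].
/hadazkuvivombeb/: /b/ is a voiced obstruent in word-final position, so it devoices to [p]. → [hadazkuvivombep].
/dxodjatihrotesjiz/: /z/ is a voiced obstruent in word-final position, so it devoices to [s]. → [dxodjatihrotesjis].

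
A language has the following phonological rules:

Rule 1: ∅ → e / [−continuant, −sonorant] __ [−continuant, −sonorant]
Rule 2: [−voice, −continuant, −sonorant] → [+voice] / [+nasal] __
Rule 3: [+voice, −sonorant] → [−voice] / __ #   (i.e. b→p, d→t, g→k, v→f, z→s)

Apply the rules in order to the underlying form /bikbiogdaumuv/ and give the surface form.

bikebiogedaumuf

Rule 1 (stop-cluster e-epenthesis): /k/ and /b/ form a stop–stop cluster, so [e] is inserted between them. /g/ and /d/ form a stop–stop cluster, so [e] is inserted between them. /bikbiogdaumuv/ → bikebiogedaumuv.
Rule 2 (post-nasal voicing): no segment meets the environment; /bikebiogedaumuv/ is unchanged.
Rule 3 (final devoicing): /v/ is a voiced obstruent in word-final position, so it devoices to [f]. /bikebiogedaumuv/ → bikebiogedaumuf.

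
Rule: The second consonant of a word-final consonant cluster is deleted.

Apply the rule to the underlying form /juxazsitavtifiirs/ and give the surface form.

/s/ is the second consonant of a word-final cluster /rs/, so it deletes.
The other instances of /j/, /x/, /z/, /s/, /t/, /v/, /f/, /r/ do not occur in the required environment and remain unchanged.
Surface form: [juxazsitavtifiir].

juxazsitavtifiir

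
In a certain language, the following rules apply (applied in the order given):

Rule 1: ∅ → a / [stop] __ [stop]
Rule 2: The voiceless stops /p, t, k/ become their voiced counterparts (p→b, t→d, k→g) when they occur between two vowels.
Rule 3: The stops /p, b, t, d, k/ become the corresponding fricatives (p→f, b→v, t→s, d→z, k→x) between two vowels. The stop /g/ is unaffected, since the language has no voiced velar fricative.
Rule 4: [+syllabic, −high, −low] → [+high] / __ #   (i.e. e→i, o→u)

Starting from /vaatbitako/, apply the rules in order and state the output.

Rule 1 (stop-cluster a-epenthesis): /t/ and /b/ form a stop–stop cluster, so [a] is inserted between them. /vaatbitako/ → vaatabitako.
Rule 2 (intervocalic voicing): /t/ is a voiceless stop between vowels /a/ and /a/, so it voices to [d]. /t/ is a voiceless stop between vowels /i/ and /a/, so it voices to [d]. /k/ is a voiceless stop between vowels /a/ and /o/, so it voices to [g]. /vaatabitako/ → vaadabidago.
Rule 3 (intervocalic spirantization): /d/ is a stop between vowels /a/ and /a/, so it spirantizes to the fricative [z]. /b/ is a stop between vowels /a/ and /i/, so it spirantizes to the fricative [v]. /d/ is a stop between vowels /i/ and /a/, so it spirantizes to the fricative [z]. /vaadabidago/ → vaazavizago.
Rule 4 (final vowel raising): /o/ is a mid vowel in word-final position, so it raises to [u]. /vaazavizago/ → vaazavizagu.

vaazavizagu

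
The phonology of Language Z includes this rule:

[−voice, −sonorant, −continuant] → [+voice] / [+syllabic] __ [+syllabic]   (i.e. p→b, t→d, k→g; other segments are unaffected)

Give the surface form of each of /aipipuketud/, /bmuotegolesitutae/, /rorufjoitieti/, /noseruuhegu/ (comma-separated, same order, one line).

/aipipuketud/: /p/ is a voiceless stop between vowels /i/ and /i/, so it voices to [b]. /p/ is a voiceless stop between vowels /i/ and /u/, so it voices to [b]. /k/ is a voiceless stop between vowels /u/ and /e/, so it voices to [g]. /t/ is a voiceless stop between vowels /e/ and /u/, so it voices to [d]. → [aibibugedud].
/bmuotegolesitutae/: /t/ is a voiceless stop between vowels /o/ and /e/, so it voices to [d]. /t/ is a voiceless stop between vowels /i/ and /u/, so it voices to [d]. /t/ is a voiceless stop between vowels /u/ and /a/, so it voices to [d]. → [bmuodegolesidudae].
/rorufjoitieti/: /t/ is a voiceless stop between vowels /i/ and /i/, so it voices to [d]. /t/ is a voiceless stop between vowels /e/ and /i/, so it voices to [d]. → [rorufjoidiedi].
/noseruuhegu/: the rule's environment is not met; surfaces unchanged as [noseruuhegu].

aibibugedud, bmuodegolesidudae, rorufjoidiedi, noseruuhegu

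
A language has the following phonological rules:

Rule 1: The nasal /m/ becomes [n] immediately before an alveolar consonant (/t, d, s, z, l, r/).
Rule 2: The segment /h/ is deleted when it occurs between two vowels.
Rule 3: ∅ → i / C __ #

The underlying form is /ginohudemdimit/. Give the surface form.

ginoudendimiti

Rule 1 (nasal place assimilation): /m/ precedes the alveolar consonant /d/, so it assimilates in place to [n]. /ginohudemdimit/ → ginohudendimit.
Rule 2 (intervocalic h-deletion): /h/ occurs between vowels /o/ and /u/, so it deletes. /ginohudendimit/ → ginoudendimit.
Rule 3 (final i-epenthesis): the form ends in the consonant /t/, so [i] is inserted word-finally. /ginoudendimit/ → ginoudendimiti.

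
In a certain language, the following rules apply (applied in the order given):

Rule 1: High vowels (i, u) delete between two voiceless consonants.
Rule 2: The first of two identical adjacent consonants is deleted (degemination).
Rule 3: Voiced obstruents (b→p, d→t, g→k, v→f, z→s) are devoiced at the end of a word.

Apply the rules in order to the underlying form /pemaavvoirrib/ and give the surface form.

pemaavoirip

Rule 1 (high vowel syncope): no segment meets the environment; /pemaavvoirrib/ is unchanged.
Rule 2 (degemination): /vv/ is a geminate; the first /v/ deletes. /rr/ is a geminate; the first /r/ deletes. /pemaavvoirrib/ → pemaavoirib.
Rule 3 (final devoicing): /b/ is a voiced obstruent in word-final position, so it devoices to [p]. /pemaavoirib/ → pemaavoirip.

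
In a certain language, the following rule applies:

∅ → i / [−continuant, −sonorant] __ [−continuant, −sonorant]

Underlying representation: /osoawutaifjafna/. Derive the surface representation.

No segment of /osoawutaifjafna/ meets the structural description of the rule, so the form surfaces unchanged.

osoawutaifjafna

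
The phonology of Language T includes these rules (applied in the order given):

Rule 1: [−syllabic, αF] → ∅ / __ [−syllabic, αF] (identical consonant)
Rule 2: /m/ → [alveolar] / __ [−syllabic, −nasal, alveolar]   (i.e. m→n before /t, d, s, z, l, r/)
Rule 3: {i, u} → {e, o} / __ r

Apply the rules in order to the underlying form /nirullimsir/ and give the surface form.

nerulinser

Rule 1 (degemination): /ll/ is a geminate; the first /l/ deletes. /nirullimsir/ → nirulimsir.
Rule 2 (nasal place assimilation): /m/ precedes the alveolar consonant /s/, so it assimilates in place to [n]. /nirulimsir/ → nirulinsir.
Rule 3 (pre-rhotic lowering): /i/ is a high vowel immediately before /r/, so it lowers to [e]. /i/ is a high vowel immediately before /r/, so it lowers to [e]. /nirulinsir/ → nerulinser.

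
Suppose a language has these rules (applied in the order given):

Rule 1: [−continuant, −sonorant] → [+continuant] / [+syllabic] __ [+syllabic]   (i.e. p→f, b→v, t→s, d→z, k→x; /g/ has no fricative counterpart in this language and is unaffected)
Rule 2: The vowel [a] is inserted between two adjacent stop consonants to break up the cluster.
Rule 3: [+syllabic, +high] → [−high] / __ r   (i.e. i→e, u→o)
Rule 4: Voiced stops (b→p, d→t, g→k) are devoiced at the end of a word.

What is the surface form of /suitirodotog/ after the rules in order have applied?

suiserozosok

Rule 1 (intervocalic spirantization): /t/ is a stop between vowels /i/ and /i/, so it spirantizes to the fricative [s]. /d/ is a stop between vowels /o/ and /o/, so it spirantizes to the fricative [z]. /t/ is a stop between vowels /o/ and /o/, so it spirantizes to the fricative [s]. /suitirodotog/ → suisirozosog.
Rule 2 (stop-cluster a-epenthesis): no segment meets the environment; /suisirozosog/ is unchanged.
Rule 3 (pre-rhotic lowering): /i/ is a high vowel immediately before /r/, so it lowers to [e]. /suisirozosog/ → suiserozosog.
Rule 4 (final devoicing): /g/ is a voiced stop in word-final position, so it devoices to [k]. /suiserozosog/ → suiserozosok.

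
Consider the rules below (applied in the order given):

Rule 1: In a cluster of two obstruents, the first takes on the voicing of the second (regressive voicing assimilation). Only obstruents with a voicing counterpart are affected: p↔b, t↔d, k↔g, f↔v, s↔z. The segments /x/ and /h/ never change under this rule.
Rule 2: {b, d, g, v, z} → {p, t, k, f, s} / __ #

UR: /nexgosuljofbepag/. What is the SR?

nexgosuljovbepak

Rule 1 (regressive voicing assimilation): /f/ precedes the voiced obstruent /b/, so it voices to [v] by assimilation. /nexgosuljofbepag/ → nexgosuljovbepag.
Rule 2 (final devoicing): /g/ is a voiced obstruent in word-final position, so it devoices to [k]. /nexgosuljovbepag/ → nexgosuljovbepak.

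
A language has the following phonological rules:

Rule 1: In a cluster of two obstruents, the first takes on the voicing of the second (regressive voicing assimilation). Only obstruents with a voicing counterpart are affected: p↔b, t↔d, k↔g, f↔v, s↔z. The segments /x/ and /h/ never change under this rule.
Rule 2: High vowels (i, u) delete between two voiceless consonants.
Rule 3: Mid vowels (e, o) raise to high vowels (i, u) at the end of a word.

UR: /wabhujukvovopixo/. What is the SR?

waphujugvovopxu

Rule 1 (regressive voicing assimilation): /b/ precedes the voiceless obstruent /h/, so it devoices to [p] by assimilation. /k/ precedes the voiced obstruent /v/, so it voices to [g] by assimilation. /wabhujukvovopixo/ → waphujugvovopixo.
Rule 2 (high vowel syncope): /i/ is a high vowel flanked by voiceless consonants /p/ and /x/, so it deletes. /waphujugvovopixo/ → waphujugvovopxo.
Rule 3 (final vowel raising): /o/ is a mid vowel in word-final position, so it raises to [u]. /waphujugvovopxo/ → waphujugvovopxu.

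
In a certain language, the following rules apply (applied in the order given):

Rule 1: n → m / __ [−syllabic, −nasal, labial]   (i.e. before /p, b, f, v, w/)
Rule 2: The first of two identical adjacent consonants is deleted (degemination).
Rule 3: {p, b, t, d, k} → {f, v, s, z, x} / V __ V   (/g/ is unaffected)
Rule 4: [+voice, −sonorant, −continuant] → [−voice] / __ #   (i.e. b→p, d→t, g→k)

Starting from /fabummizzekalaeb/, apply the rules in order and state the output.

Rule 1 (nasal place assimilation): no segment meets the environment; /fabummizzekalaeb/ is unchanged.
Rule 2 (degemination): /mm/ is a geminate; the first /m/ deletes. /zz/ is a geminate; the first /z/ deletes. /fabummizzekalaeb/ → fabumizekalaeb.
Rule 3 (intervocalic spirantization): /b/ is a stop between vowels /a/ and /u/, so it spirantizes to the fricative [v]. /k/ is a stop between vowels /e/ and /a/, so it spirantizes to the fricative [x]. /fabumizekalaeb/ → favumizexalaeb.
Rule 4 (final devoicing): /b/ is a voiced stop in word-final position, so it devoices to [p]. /favumizexalaeb/ → favumizexalaep.

favumizexalaep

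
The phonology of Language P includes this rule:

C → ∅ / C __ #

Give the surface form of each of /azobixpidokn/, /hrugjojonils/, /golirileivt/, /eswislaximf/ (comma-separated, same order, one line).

azobixpidok, hrugjojonil, golirileiv, eswislaxim

/azobixpidokn/: /n/ is the second consonant of a word-final cluster /kn/, so it deletes. → [azobixpidok].
/hrugjojonils/: /s/ is the second consonant of a word-final cluster /ls/, so it deletes. → [hrugjojonil].
/golirileivt/: /t/ is the second consonant of a word-final cluster /vt/, so it deletes. → [golirileiv].
/eswislaximf/: /f/ is the second consonant of a word-final cluster /mf/, so it deletes. → [eswislaxim].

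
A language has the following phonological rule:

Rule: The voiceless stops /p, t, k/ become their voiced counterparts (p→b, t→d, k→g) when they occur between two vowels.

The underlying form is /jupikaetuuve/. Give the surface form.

/p/ is a voiceless stop between vowels /u/ and /i/, so it voices to [b].
/k/ is a voiceless stop between vowels /i/ and /a/, so it voices to [g].
/t/ is a voiceless stop between vowels /e/ and /u/, so it voices to [d].
Surface form: [jubigaeduuve].

jubigaeduuve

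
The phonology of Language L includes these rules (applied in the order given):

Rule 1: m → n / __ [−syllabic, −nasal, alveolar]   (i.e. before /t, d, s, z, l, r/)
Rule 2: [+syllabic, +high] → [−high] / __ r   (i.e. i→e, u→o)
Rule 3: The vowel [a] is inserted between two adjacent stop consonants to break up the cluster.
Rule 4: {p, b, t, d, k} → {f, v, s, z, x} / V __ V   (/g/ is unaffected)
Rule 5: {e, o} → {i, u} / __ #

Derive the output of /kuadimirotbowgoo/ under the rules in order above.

kuazimerosavowgou

Rule 1 (nasal place assimilation): no segment meets the environment; /kuadimirotbowgoo/ is unchanged.
Rule 2 (pre-rhotic lowering): /i/ is a high vowel immediately before /r/, so it lowers to [e]. /kuadimirotbowgoo/ → kuadimerotbowgoo.
Rule 3 (stop-cluster a-epenthesis): /t/ and /b/ form a stop–stop cluster, so [a] is inserted between them. /kuadimerotbowgoo/ → kuadimerotabowgoo.
Rule 4 (intervocalic spirantization): /d/ is a stop between vowels /a/ and /i/, so it spirantizes to the fricative [z]. /t/ is a stop between vowels /o/ and /a/, so it spirantizes to the fricative [s]. /b/ is a stop between vowels /a/ and /o/, so it spirantizes to the fricative [v]. /kuadimerotabowgoo/ → kuazimerosavowgoo.
Rule 5 (final vowel raising): /o/ is a mid vowel in word-final position, so it raises to [u]. /kuazimerosavowgoo/ → kuazimerosavowgou.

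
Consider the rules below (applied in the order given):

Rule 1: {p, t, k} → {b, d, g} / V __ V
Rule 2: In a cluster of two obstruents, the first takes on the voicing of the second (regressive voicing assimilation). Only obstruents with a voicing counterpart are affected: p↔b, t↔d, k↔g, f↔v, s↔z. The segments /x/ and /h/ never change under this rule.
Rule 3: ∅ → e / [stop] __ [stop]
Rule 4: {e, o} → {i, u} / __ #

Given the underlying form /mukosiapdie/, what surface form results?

mugosiabedii

Rule 1 (intervocalic voicing): /k/ is a voiceless stop between vowels /u/ and /o/, so it voices to [g]. /mukosiapdie/ → mugosiapdie.
Rule 2 (regressive voicing assimilation): /p/ precedes the voiced obstruent /d/, so it voices to [b] by assimilation. /mugosiapdie/ → mugosiabdie.
Rule 3 (stop-cluster e-epenthesis): /b/ and /d/ form a stop–stop cluster, so [e] is inserted between them. /mugosiabdie/ → mugosiabedie.
Rule 4 (final vowel raising): /e/ is a mid vowel in word-final position, so it raises to [i]. /mugosiabedie/ → mugosiabedii.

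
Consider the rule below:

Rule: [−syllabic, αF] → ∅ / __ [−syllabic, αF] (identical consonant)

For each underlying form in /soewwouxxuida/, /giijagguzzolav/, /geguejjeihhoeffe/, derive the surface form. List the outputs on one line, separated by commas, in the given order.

soewouxuida, giijaguzolav, geguejeihoefe

/soewwouxxuida/: /ww/ is a geminate; the first /w/ deletes. /xx/ is a geminate; the first /x/ deletes. → [soewouxuida].
/giijagguzzolav/: /gg/ is a geminate; the first /g/ deletes. /zz/ is a geminate; the first /z/ deletes. → [giijaguzolav].
/geguejjeihhoeffe/: /jj/ is a geminate; the first /j/ deletes. /hh/ is a geminate; the first /h/ deletes. /ff/ is a geminate; the first /f/ deletes. → [geguejeihoefe].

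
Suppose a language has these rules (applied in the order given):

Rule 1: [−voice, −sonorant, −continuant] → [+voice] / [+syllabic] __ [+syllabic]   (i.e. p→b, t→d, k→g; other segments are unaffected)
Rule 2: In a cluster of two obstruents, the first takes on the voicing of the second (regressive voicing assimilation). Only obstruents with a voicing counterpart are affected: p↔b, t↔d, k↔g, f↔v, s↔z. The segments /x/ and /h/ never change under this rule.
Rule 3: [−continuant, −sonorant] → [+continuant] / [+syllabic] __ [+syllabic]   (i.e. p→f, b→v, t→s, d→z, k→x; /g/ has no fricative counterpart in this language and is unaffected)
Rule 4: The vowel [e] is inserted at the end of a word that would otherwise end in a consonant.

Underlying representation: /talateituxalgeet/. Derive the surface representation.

talazeizuxalgeete

Rule 1 (intervocalic voicing): /t/ is a voiceless stop between vowels /a/ and /e/, so it voices to [d]. /t/ is a voiceless stop between vowels /i/ and /u/, so it voices to [d]. /talateituxalgeet/ → taladeiduxalgeet.
Rule 2 (regressive voicing assimilation): no segment meets the environment; /taladeiduxalgeet/ is unchanged.
Rule 3 (intervocalic spirantization): /d/ is a stop between vowels /a/ and /e/, so it spirantizes to the fricative [z]. /d/ is a stop between vowels /i/ and /u/, so it spirantizes to the fricative [z]. /taladeiduxalgeet/ → talazeizuxalgeet.
Rule 4 (final e-epenthesis): the form ends in the consonant /t/, so [e] is inserted word-finally. /talazeizuxalgeet/ → talazeizuxalgeete.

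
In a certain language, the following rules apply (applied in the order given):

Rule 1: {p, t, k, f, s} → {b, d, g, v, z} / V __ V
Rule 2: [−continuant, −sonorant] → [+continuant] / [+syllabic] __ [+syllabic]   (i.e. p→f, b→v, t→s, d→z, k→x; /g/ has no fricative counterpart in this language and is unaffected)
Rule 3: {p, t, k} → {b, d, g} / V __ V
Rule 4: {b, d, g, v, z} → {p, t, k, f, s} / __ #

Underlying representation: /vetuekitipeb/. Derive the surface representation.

Rule 1 (intervocalic voicing): /t/ is a voiceless obstruent between vowels /e/ and /u/, so it voices to [d]. /k/ is a voiceless obstruent between vowels /e/ and /i/, so it voices to [g]. /t/ is a voiceless obstruent between vowels /i/ and /i/, so it voices to [d]. /p/ is a voiceless obstruent between vowels /i/ and /e/, so it voices to [b]. /vetuekitipeb/ → veduegidibeb.
Rule 2 (intervocalic spirantization): /d/ is a stop between vowels /e/ and /u/, so it spirantizes to the fricative [z]. /d/ is a stop between vowels /i/ and /i/, so it spirantizes to the fricative [z]. /b/ is a stop between vowels /i/ and /e/, so it spirantizes to the fricative [v]. /veduegidibeb/ → vezuegiziveb.
Rule 3 (intervocalic voicing): no segment meets the environment; /vezuegiziveb/ is unchanged.
Rule 4 (final devoicing): /b/ is a voiced obstruent in word-final position, so it devoices to [p]. /vezuegiziveb/ → vezuegizivep.

vezuegizivep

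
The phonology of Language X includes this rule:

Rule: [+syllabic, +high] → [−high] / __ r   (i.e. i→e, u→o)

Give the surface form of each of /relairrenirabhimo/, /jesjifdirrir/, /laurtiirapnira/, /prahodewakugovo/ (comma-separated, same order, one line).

/relairrenirabhimo/: /i/ is a high vowel immediately before /r/, so it lowers to [e]. /i/ is a high vowel immediately before /r/, so it lowers to [e]. → [relaerrenerabhimo].
/jesjifdirrir/: /i/ is a high vowel immediately before /r/, so it lowers to [e]. /i/ is a high vowel immediately before /r/, so it lowers to [e]. → [jesjifderrer].
/laurtiirapnira/: /u/ is a high vowel immediately before /r/, so it lowers to [o]. /i/ is a high vowel immediately before /r/, so it lowers to [e]. /i/ is a high vowel immediately before /r/, so it lowers to [e]. → [laortierapnera].
/prahodewakugovo/: the rule's environment is not met; surfaces unchanged as [prahodewakugovo].

relaerrenerabhimo, jesjifderrer, laortierapnera, prahodewakugovo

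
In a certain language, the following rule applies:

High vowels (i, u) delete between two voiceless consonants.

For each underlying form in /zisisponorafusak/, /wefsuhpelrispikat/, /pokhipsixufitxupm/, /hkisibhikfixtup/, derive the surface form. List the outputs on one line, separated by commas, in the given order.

/zisisponorafusak/: /i/ is a high vowel flanked by voiceless consonants /s/ and /s/, so it deletes. /u/ is a high vowel flanked by voiceless consonants /f/ and /s/, so it deletes. → [zissponorafsak].
/wefsuhpelrispikat/: /u/ is a high vowel flanked by voiceless consonants /s/ and /h/, so it deletes. /i/ is a high vowel flanked by voiceless consonants /p/ and /k/, so it deletes. → [wefshpelrispkat].
/pokhipsixufitxupm/: /i/ is a high vowel flanked by voiceless consonants /h/ and /p/, so it deletes. /i/ is a high vowel flanked by voiceless consonants /s/ and /x/, so it deletes. /u/ is a high vowel flanked by voiceless consonants /x/ and /f/, so it deletes. /i/ is a high vowel flanked by voiceless consonants /f/ and /t/, so it deletes. /u/ is a high vowel flanked by voiceless consonants /x/ and /p/, so it deletes. → [pokhpsxftxpm].
/hkisibhikfixtup/: /i/ is a high vowel flanked by voiceless consonants /k/ and /s/, so it deletes. /i/ is a high vowel flanked by voiceless consonants /h/ and /k/, so it deletes. /i/ is a high vowel flanked by voiceless consonants /f/ and /x/, so it deletes. /u/ is a high vowel flanked by voiceless consonants /t/ and /p/, so it deletes. → [hksibhkfxtp].

zissponorafsak, wefshpelrispkat, pokhpsxftxpm, hksibhkfxtp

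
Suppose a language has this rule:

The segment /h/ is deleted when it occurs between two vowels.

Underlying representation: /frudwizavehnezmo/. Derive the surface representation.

No segment of /frudwizavehnezmo/ meets the structural description of the rule, so the form surfaces unchanged.

frudwizavehnezmo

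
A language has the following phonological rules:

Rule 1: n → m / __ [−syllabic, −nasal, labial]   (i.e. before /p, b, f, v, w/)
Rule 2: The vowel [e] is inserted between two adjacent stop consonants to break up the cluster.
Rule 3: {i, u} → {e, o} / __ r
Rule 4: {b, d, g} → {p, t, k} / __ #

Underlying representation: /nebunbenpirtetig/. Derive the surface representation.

nebumbempertetik

Rule 1 (nasal place assimilation): /n/ precedes the labial consonant /b/, so it assimilates in place to [m]. /n/ precedes the labial consonant /p/, so it assimilates in place to [m]. /nebunbenpirtetig/ → nebumbempirtetig.
Rule 2 (stop-cluster e-epenthesis): no segment meets the environment; /nebumbempirtetig/ is unchanged.
Rule 3 (pre-rhotic lowering): /i/ is a high vowel immediately before /r/, so it lowers to [e]. /nebumbempirtetig/ → nebumbempertetig.
Rule 4 (final devoicing): /g/ is a voiced stop in word-final position, so it devoices to [k]. /nebumbempertetig/ → nebumbempertetik.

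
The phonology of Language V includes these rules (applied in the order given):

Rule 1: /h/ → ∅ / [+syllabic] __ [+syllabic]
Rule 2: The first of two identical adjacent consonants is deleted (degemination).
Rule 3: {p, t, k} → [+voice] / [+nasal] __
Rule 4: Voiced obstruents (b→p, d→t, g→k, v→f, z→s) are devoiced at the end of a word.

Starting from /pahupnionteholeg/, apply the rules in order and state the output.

Rule 1 (intervocalic h-deletion): /h/ occurs between vowels /a/ and /u/, so it deletes. /h/ occurs between vowels /e/ and /o/, so it deletes. /pahupnionteholeg/ → paupnionteoleg.
Rule 2 (degemination): no segment meets the environment; /paupnionteoleg/ is unchanged.
Rule 3 (post-nasal voicing): /t/ is a voiceless stop immediately after the nasal /n/, so it voices to [d]. /paupnionteoleg/ → paupniondeoleg.
Rule 4 (final devoicing): /g/ is a voiced obstruent in word-final position, so it devoices to [k]. /paupniondeoleg/ → paupniondeolek.

paupniondeolek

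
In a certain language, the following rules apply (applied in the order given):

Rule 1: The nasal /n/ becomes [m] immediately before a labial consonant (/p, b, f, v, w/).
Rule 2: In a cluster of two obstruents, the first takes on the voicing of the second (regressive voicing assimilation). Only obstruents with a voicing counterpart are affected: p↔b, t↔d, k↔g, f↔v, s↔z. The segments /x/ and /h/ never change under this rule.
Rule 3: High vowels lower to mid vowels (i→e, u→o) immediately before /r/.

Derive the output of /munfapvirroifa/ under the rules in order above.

mumfabverroifa

Rule 1 (nasal place assimilation): /n/ precedes the labial consonant /f/, so it assimilates in place to [m]. /munfapvirroifa/ → mumfapvirroifa.
Rule 2 (regressive voicing assimilation): /p/ precedes the voiced obstruent /v/, so it voices to [b] by assimilation. /mumfapvirroifa/ → mumfabvirroifa.
Rule 3 (pre-rhotic lowering): /i/ is a high vowel immediately before /r/, so it lowers to [e]. /mumfabvirroifa/ → mumfabverroifa.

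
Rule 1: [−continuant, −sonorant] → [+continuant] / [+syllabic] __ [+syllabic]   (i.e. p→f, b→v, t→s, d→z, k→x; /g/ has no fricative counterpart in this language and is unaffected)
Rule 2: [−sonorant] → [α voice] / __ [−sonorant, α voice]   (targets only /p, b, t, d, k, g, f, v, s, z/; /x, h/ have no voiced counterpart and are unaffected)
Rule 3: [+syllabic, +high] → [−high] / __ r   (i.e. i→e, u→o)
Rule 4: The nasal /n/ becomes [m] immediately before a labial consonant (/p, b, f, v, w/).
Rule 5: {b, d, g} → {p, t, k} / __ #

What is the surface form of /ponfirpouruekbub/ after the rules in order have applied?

pomferpooruegbup

Rule 1 (intervocalic spirantization): no segment meets the environment; /ponfirpouruekbub/ is unchanged.
Rule 2 (regressive voicing assimilation): /k/ precedes the voiced obstruent /b/, so it voices to [g] by assimilation. /ponfirpouruekbub/ → ponfirpouruegbub.
Rule 3 (pre-rhotic lowering): /i/ is a high vowel immediately before /r/, so it lowers to [e]. /u/ is a high vowel immediately before /r/, so it lowers to [o]. /ponfirpouruegbub/ → ponferpooruegbub.
Rule 4 (nasal place assimilation): /n/ precedes the labial consonant /f/, so it assimilates in place to [m]. /ponferpooruegbub/ → pomferpooruegbub.
Rule 5 (final devoicing): /b/ is a voiced stop in word-final position, so it devoices to [p]. /pomferpooruegbub/ → pomferpooruegbup.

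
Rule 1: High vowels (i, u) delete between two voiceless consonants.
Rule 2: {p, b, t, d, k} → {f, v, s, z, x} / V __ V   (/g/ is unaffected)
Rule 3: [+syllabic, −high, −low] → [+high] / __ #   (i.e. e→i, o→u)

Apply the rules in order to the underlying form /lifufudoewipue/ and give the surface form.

liffuzoewifui

Rule 1 (high vowel syncope): /u/ is a high vowel flanked by voiceless consonants /f/ and /f/, so it deletes. /lifufudoewipue/ → liffudoewipue.
Rule 2 (intervocalic spirantization): /d/ is a stop between vowels /u/ and /o/, so it spirantizes to the fricative [z]. /p/ is a stop between vowels /i/ and /u/, so it spirantizes to the fricative [f]. /liffudoewipue/ → liffuzoewifue.
Rule 3 (final vowel raising): /e/ is a mid vowel in word-final position, so it raises to [i]. /liffuzoewifue/ → liffuzoewifui.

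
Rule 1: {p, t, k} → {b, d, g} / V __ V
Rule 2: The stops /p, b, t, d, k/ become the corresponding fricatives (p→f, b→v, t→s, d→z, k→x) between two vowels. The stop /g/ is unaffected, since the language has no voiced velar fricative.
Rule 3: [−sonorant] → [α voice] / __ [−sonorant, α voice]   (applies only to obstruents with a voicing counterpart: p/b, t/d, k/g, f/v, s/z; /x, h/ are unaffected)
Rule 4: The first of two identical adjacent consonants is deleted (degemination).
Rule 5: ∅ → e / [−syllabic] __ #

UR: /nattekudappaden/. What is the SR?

Rule 1 (intervocalic voicing): /k/ is a voiceless stop between vowels /e/ and /u/, so it voices to [g]. /nattekudappaden/ → nattegudappaden.
Rule 2 (intervocalic spirantization): /d/ is a stop between vowels /u/ and /a/, so it spirantizes to the fricative [z]. /d/ is a stop between vowels /a/ and /e/, so it spirantizes to the fricative [z]. /nattegudappaden/ → natteguzappazen.
Rule 3 (regressive voicing assimilation): no segment meets the environment; /natteguzappazen/ is unchanged.
Rule 4 (degemination): /tt/ is a geminate; the first /t/ deletes. /pp/ is a geminate; the first /p/ deletes. /natteguzappazen/ → nateguzapazen.
Rule 5 (final e-epenthesis): the form ends in the consonant /n/, so [e] is inserted word-finally. /nateguzapazen/ → nateguzapazene.

nateguzapazene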